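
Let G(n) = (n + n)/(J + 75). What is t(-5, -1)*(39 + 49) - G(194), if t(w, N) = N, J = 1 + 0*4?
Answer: -1769/19 ≈ -93.105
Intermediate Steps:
J = 1 (J = 1 + 0 = 1)
G(n) = n/38 (G(n) = (n + n)/(1 + 75) = (2*n)/76 = (2*n)*(1/76) = n/38)
t(-5, -1)*(39 + 49) - G(194) = -(39 + 49) - 194/38 = -1*88 - 1*97/19 = -88 - 97/19 = -1769/19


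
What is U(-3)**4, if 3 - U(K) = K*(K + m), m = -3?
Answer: 50625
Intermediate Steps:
U(K) = 3 - K*(-3 + K) (U(K) = 3 - K*(K - 3) = 3 - K*(-3 + K))
U(-3)**4 = (3 - 1*(-3)**2 + 3*(-3))**4 = (3 - 1*9 - 9)**4 = (3 - 9 - 9)**4 = (-15)**4 = 50625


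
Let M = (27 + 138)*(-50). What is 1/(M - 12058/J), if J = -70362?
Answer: -35181/290237221 ≈ -0.00012121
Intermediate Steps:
M = -8250 (M = 165*(-50) = -8250)
1/(M - 12058/J) = 1/(-8250 - 12058/(-70362)) = 1/(-8250 - 12058*(-1/70362)) = 1/(-8250 + 6029/35181) = 1/(-290237221/35181) = -35181/290237221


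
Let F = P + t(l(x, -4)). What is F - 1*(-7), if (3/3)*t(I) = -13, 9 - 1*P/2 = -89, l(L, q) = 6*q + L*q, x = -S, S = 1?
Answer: 190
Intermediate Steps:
x = -1 (x = -1*1 = -1)
P = 196 (P = 18 - 2*(-89) = 18 + 178 = 196)
t(I) = -13
F = 183 (F = 196 - 13 = 183)
F - 1*(-7) = 183 - 1*(-7) = 183 + 7 = 190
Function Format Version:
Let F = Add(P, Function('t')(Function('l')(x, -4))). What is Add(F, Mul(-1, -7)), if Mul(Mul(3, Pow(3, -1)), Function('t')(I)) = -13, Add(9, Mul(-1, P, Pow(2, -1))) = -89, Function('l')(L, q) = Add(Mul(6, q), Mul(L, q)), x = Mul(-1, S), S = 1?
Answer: 190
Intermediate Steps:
x = -1 (x = Mul(-1, 1) = -1)
P = 196 (P = Add(18, Mul(-2, -89)) = Add(18, 178) = 196)
Function('t')(I) = -13
F = 183 (F = Add(196, -13) = 183)
Add(F, Mul(-1, -7)) = Add(183, Mul(-1, -7)) = Add(183, 7) = 190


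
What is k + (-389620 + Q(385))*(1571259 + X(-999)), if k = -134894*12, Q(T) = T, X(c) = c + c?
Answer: -610812924063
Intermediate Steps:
X(c) = 2*c
k = -1618728
k + (-389620 + Q(385))*(1571259 + X(-999)) = -1618728 + (-389620 + 385)*(1571259 + 2*(-999)) = -1618728 - 389235*(1571259 - 1998) = -1618728 - 389235*1569261 = -1618728 - 610811305335 = -610812924063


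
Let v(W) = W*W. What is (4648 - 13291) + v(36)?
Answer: -7347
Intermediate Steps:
v(W) = W²
(4648 - 13291) + v(36) = (4648 - 13291) + 36² = -8643 + 1296 = -7347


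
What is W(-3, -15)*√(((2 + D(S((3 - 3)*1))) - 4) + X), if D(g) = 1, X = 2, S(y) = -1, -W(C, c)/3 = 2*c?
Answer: 90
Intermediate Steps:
W(C, c) = -6*c
W(-3, -15)*√(((2 + D(S((3 - 3)*1))) - 4) + X) = (-6*(-15))*√(((2 + 1) - 4) + 2) = 90*√((3 - 4) + 2) = 90*√(-1 + 2) = 90*√1 = 90*1 = 90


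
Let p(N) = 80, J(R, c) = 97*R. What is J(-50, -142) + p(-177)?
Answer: -4770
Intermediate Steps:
J(-50, -142) + p(-177) = 97*(-50) + 80 = -4850 + 80 = -4770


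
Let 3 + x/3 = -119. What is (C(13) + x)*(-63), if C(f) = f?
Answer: 22239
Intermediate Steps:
x = -366 (x = -9 + 3*(-119) = -9 - 357 = -366)
(C(13) + x)*(-63) = (13 - 366)*(-63) = -353*(-63) = 22239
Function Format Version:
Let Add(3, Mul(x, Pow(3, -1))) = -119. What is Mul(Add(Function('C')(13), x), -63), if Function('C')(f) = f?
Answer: 22239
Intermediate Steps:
x = -366 (x = Add(-9, Mul(3, -119)) = Add(-9, -357) = -366)
Mul(Add(Function('C')(13), x), -63) = Mul(Add(13, -366), -63) = Mul(-353, -63) = 22239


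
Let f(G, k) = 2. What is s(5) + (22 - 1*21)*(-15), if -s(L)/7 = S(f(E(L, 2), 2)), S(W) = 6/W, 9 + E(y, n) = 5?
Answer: -36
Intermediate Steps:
E(y, n) = -4 (E(y, n) = -9 + 5 = -4)
s(L) = -21 (s(L) = -42/2 = -7*3 = -21)
s(5) + (22 - 1*21)*(-15) = -21 + (22 - 1*21)*(-15) = -21 + (22 - 21)*(-15) = -21 + 1*(-15) = -21 - 15 = -36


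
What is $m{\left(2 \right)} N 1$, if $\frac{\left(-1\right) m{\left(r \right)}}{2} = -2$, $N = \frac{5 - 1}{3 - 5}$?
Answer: $-8$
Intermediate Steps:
$N = -2$ ($N = \frac{4}{-2} = 4 \left(- \frac{1}{2}\right) = -2$)
$m{\left(r \right)} = 4$ ($m{\left(r \right)} = \left(-2\right) \left(-2\right) = 4$)
$m{\left(2 \right)} N 1 = 4 \left(-2\right) 1 = \left(-8\right) 1 = -8$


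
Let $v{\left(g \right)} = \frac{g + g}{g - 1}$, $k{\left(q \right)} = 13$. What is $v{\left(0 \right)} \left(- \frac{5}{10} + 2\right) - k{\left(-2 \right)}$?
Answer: $-13$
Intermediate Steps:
$v{\left(g \right)} = \frac{2 g}{-1 + g}$
$v{\left(0 \right)} \left(- \frac{5}{10} + 2\right) - k{\left(-2 \right)} = 2 \cdot 0 \frac{1}{-1 + 0} \left(- \frac{5}{10} + 2\right) - 13 = 2 \cdot 0 \frac{1}{-1} \left(\left(-5\right) \frac{1}{10} + 2\right) - 13 = 2 \cdot 0 \left(-1\right) \left(- \frac{1}{2} + 2\right) - 13 = 0 \cdot \frac{3}{2} - 13 = 0 - 13 = -13$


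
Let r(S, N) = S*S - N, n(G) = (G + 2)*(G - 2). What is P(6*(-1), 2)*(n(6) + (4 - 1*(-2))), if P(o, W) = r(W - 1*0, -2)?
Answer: 228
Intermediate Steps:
n(G) = (-2 + G)*(2 + G) (n(G) = (2 + G)*(-2 + G) = (-2 + G)*(2 + G))
r(S, N) = S² - N
P(o, W) = 2 + W² (P(o, W) = (W - 1*0)² - 1*(-2) = (W + 0)² + 2 = W² + 2 = 2 + W²)
P(6*(-1), 2)*(n(6) + (4 - 1*(-2))) = (2 + 2²)*((-4 + 6²) + (4 - 1*(-2))) = (2 + 4)*((-4 + 36) + (4 + 2)) = 6*(32 + 6) = 6*38 = 228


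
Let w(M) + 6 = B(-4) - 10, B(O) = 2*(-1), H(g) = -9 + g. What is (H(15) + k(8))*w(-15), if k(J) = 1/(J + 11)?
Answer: -2070/19 ≈ -108.95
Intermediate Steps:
k(J) = 1/(11 + J)
B(O) = -2
w(M) = -18 (w(M) = -6 + (-2 - 10) = -6 - 12 = -18)
(H(15) + k(8))*w(-15) = ((-9 + 15) + 1/(11 + 8))*(-18) = (6 + 1/19)*(-18) = (115/19)*(-18) = -2070/19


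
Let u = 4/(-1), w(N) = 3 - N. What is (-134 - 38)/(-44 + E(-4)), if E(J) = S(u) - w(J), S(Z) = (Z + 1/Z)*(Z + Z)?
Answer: 172/17 ≈ 10.118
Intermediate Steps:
u = -4 (u = 4*(-1) = -4)
S(Z) = 2*Z*(Z + 1/Z) (S(Z) = (Z + 1/Z)*(2*Z) = 2*Z*(Z + 1/Z))
E(J) = 31 + J (E(J) = (2 + 2*(-4)²) - (3 - J) = (2 + 2*16) + (-3 + J) = (2 + 32) + (-3 + J) = 34 + (-3 + J) = 31 + J)
(-134 - 38)/(-44 + E(-4)) = (-134 - 38)/(-44 + (31 - 4)) = -172/(-44 + 27) = -172/(-17) = -172*(-1/17) = 172/17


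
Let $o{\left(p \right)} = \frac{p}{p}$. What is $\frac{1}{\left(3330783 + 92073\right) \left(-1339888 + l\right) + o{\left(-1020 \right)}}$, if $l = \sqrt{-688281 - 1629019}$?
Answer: $- \frac{4586243680127}{21033658242860018091068929} - \frac{34228560 i \sqrt{23173}}{21033658242860018091068929} \approx -2.1804 \cdot 10^{-13} - 2.4772 \cdot 10^{-16} i$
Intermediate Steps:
$l = 10 i \sqrt{23173}$ ($l = \sqrt{-2317300} = 10 i \sqrt{23173} \approx 1522.3 i$)
$o{\left(p \right)} = 1$
$\frac{1}{\left(3330783 + 92073\right) \left(-1339888 + l\right) + o{\left(-1020 \right)}} = \frac{1}{\left(3330783 + 92073\right) \left(-1339888 + 10 i \sqrt{23173}\right) + 1} = \frac{1}{3422856 \left(-1339888 + 10 i \sqrt{23173}\right) + 1} = \frac{1}{\left(-4586243680128 + 34228560 i \sqrt{23173}\right) + 1} = \frac{1}{-4586243680127 + 34228560 i \sqrt{23173}}$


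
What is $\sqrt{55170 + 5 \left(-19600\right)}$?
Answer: $i \sqrt{42830} \approx 206.95 i$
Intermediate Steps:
$\sqrt{55170 + 5 \left(-19600\right)} = \sqrt{55170 - 98000} = \sqrt{-42830} = i \sqrt{42830}$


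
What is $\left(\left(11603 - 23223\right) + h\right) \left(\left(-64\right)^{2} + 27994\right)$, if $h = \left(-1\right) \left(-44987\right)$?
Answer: $1070747030$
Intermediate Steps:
$h = 44987$
$\left(\left(11603 - 23223\right) + h\right) \left(\left(-64\right)^{2} + 27994\right) = \left(\left(11603 - 23223\right) + 44987\right) \left(\left(-64\right)^{2} + 27994\right) = \left(-11620 + 44987\right) \left(4096 + 27994\right) = 33367 \cdot 32090 = 1070747030$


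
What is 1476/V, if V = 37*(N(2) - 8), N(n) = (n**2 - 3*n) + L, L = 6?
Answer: -369/37 ≈ -9.9730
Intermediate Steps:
N(n) = 6 + n**2 - 3*n (N(n) = (n**2 - 3*n) + 6 = 6 + n**2 - 3*n)
V = -148 (V = 37*((6 + 2**2 - 3*2) - 8) = 37*((6 + 4 - 6) - 8) = 37*(4 - 8) = 37*(-4) = -148)
1476/V = 1476/(-148) = 1476*(-1/148) = -369/37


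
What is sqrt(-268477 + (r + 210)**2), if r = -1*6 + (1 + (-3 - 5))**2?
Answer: 2*I*sqrt(51117) ≈ 452.18*I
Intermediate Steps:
r = 43 (r = -6 + (1 - 8)**2 = -6 + (-7)**2 = -6 + 49 = 43)
sqrt(-268477 + (r + 210)**2) = sqrt(-268477 + (43 + 210)**2) = sqrt(-268477 + 253**2) = sqrt(-268477 + 64009) = sqrt(-204468) = 2*I*sqrt(51117)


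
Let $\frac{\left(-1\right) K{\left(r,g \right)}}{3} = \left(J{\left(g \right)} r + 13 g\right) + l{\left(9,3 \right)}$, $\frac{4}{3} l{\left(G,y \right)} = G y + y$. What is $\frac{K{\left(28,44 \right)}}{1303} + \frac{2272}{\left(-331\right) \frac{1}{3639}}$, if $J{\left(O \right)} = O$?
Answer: $- \frac{21549535077}{862586} \approx -24982.0$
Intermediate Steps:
$l{\left(G,y \right)} = \frac{3 y}{4} + \frac{3 G y}{4}$ ($l{\left(G,y \right)} = \frac{3 \left(G y + y\right)}{4} = \frac{3 \left(y + G y\right)}{4} = \frac{3 y}{4} + \frac{3 G y}{4}$)
$K{\left(r,g \right)} = - \frac{135}{2} - 39 g - 3 g r$ ($K{\left(r,g \right)} = - 3 \left(\left(g r + 13 g\right) + \frac{3}{4} \cdot 3 \left(1 + 9\right)\right) = - 3 \left(\left(13 g + g r\right) + \frac{3}{4} \cdot 3 \cdot 10\right) = - 3 \left(\left(13 g + g r\right) + \frac{45}{2}\right) = - 3 \left(\frac{45}{2} + 13 g + g r\right) = - \frac{135}{2} - 39 g - 3 g r$)
$\frac{K{\left(28,44 \right)}}{1303} + \frac{2272}{\left(-331\right) \frac{1}{3639}} = \frac{- \frac{135}{2} - 1716 - 132 \cdot 28}{1303} + \frac{2272}{\left(-331\right) \frac{1}{3639}} = \left(- \frac{135}{2} - 1716 - 3696\right) \frac{1}{1303} + \frac{2272}{\left(-331\right) \frac{1}{3639}} = \left(- \frac{10959}{2}\right) \frac{1}{1303} + \frac{2272}{- \frac{331}{3639}} = - \frac{10959}{2606} + 2272 \left(- \frac{3639}{331}\right) = - \frac{10959}{2606} - \frac{8267808}{331} = - \frac{21549535077}{862586}$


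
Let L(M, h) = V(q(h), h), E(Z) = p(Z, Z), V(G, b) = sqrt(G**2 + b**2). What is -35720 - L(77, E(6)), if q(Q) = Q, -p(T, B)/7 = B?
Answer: -35720 - 42*sqrt(2) ≈ -35779.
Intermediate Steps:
p(T, B) = -7*B
E(Z) = -7*Z
L(M, h) = sqrt(2)*sqrt(h**2) (L(M, h) = sqrt(h**2 + h**2) = sqrt(2*h**2) = sqrt(2)*sqrt(h**2))
-35720 - L(77, E(6)) = -35720 - sqrt(2)*sqrt((-7*6)**2) = -35720 - sqrt(2)*sqrt((-42)**2) = -35720 - sqrt(2)*sqrt(1764) = -35720 - sqrt(2)*42 = -35720 - 42*sqrt(2)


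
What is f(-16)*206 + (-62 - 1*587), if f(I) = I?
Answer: -3945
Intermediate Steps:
f(-16)*206 + (-62 - 1*587) = -16*206 + (-62 - 1*587) = -3296 + (-62 - 587) = -3296 - 649 = -3945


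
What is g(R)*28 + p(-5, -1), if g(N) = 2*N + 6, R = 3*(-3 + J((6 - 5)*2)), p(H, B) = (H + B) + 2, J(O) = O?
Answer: -4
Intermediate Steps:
p(H, B) = 2 + B + H (p(H, B) = (B + H) + 2 = 2 + B + H)
R = -3 (R = 3*(-3 + (6 - 5)*2) = 3*(-3 + 1*2) = 3*(-3 + 2) = 3*(-1) = -3)
g(N) = 6 + 2*N
g(R)*28 + p(-5, -1) = (6 + 2*(-3))*28 + (2 - 1 - 5) = (6 - 6)*28 - 4 = 0*28 - 4 = 0 - 4 = -4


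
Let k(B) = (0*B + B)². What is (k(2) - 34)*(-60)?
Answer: 1800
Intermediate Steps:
k(B) = B² (k(B) = (0 + B)² = B²)
(k(2) - 34)*(-60) = (2² - 34)*(-60) = (4 - 34)*(-60) = -30*(-60) = 1800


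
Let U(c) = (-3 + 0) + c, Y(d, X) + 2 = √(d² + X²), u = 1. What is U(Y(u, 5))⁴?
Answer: (5 - √26)⁴ ≈ 9.6135e-5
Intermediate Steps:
Y(d, X) = -2 + √(X² + d²) (Y(d, X) = -2 + √(d² + X²) = -2 + √(X² + d²))
U(c) = -3 + c
U(Y(u, 5))⁴ = (-3 + (-2 + √(5² + 1²)))⁴ = (-3 + (-2 + √(25 + 1)))⁴ = (-3 + (-2 + √26))⁴ = (-5 + √26)⁴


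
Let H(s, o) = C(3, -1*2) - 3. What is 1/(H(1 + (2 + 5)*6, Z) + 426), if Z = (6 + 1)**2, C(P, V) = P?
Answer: 1/426 ≈ 0.0023474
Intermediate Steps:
Z = 49 (Z = 7**2 = 49)
H(s, o) = 0 (H(s, o) = 3 - 3 = 0)
1/(H(1 + (2 + 5)*6, Z) + 426) = 1/(0 + 426) = 1/426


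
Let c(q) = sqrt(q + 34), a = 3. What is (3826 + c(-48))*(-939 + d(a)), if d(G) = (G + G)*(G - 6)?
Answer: -3661482 - 957*I*sqrt(14) ≈ -3.6615e+6 - 3580.8*I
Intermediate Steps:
c(q) = sqrt(34 + q)
d(G) = 2*G*(-6 + G) (d(G) = (2*G)*(-6 + G) = 2*G*(-6 + G))
(3826 + c(-48))*(-939 + d(a)) = (3826 + sqrt(34 - 48))*(-939 + 2*3*(-6 + 3)) = (3826 + sqrt(-14))*(-939 + 2*3*(-3)) = (3826 + I*sqrt(14))*(-939 - 18) = (3826 + I*sqrt(14))*(-957) = -3661482 - 957*I*sqrt(14)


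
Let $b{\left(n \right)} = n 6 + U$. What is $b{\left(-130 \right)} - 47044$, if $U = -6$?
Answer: $-47830$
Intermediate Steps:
$b{\left(n \right)} = -6 + 6 n$ ($b{\left(n \right)} = n 6 - 6 = 6 n - 6 = -6 + 6 n$)
$b{\left(-130 \right)} - 47044 = \left(-6 + 6 \left(-130\right)\right) - 47044 = \left(-6 - 780\right) - 47044 = -786 - 47044 = -47830$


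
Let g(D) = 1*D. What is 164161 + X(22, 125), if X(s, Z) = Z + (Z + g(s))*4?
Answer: 164874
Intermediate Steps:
g(D) = D
X(s, Z) = 4*s + 5*Z (X(s, Z) = Z + (Z + s)*4 = Z + (4*Z + 4*s) = 4*s + 5*Z)
164161 + X(22, 125) = 164161 + (4*22 + 5*125) = 164161 + (88 + 625) = 164161 + 713 = 164874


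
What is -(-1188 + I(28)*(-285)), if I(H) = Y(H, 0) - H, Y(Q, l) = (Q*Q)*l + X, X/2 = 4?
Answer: -4512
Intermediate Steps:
X = 8 (X = 2*4 = 8)
Y(Q, l) = 8 + l*Q**2 (Y(Q, l) = (Q*Q)*l + 8 = Q**2*l + 8 = l*Q**2 + 8 = 8 + l*Q**2)
I(H) = 8 - H (I(H) = (8 + 0*H**2) - H = (8 + 0) - H = 8 - H)
-(-1188 + I(28)*(-285)) = -(-1188 + (8 - 1*28)*(-285)) = -(-1188 + (8 - 28)*(-285)) = -(-1188 - 20*(-285)) = -(-1188 + 5700) = -1*4512 = -4512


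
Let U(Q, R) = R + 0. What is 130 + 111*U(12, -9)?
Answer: -869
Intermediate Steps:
U(Q, R) = R
130 + 111*U(12, -9) = 130 + 111*(-9) = 130 - 999 = -869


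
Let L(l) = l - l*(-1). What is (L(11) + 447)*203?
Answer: 95207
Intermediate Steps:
L(l) = 2*l (L(l) = l - (-1)*l = l + l = 2*l)
(L(11) + 447)*203 = (2*11 + 447)*203 = (22 + 447)*203 = 469*203 = 95207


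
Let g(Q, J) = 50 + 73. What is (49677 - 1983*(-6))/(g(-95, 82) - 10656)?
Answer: -20525/3511 ≈ -5.8459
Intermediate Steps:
g(Q, J) = 123
(49677 - 1983*(-6))/(g(-95, 82) - 10656) = (49677 - 1983*(-6))/(123 - 10656) = (49677 + 11898)/(-10533) = 61575*(-1/10533) = -20525/3511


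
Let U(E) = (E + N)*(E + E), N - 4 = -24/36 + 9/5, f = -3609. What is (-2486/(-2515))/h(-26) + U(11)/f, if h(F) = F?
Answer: -48271597/353988765 ≈ -0.13636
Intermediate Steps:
N = 77/15 (N = 4 + (-24/36 + 9/5) = 4 + (-24*1/36 + 9*(⅕)) = 4 + (-⅔ + 9/5) = 4 + 17/15 = 77/15 ≈ 5.1333)
U(E) = 2*E*(77/15 + E) (U(E) = (E + 77/15)*(E + E) = (77/15 + E)*(2*E) = 2*E*(77/15 + E))
(-2486/(-2515))/h(-26) + U(11)/f = -2486/(-2515)/(-26) + ((2/15)*11*(77 + 15*11))/(-3609) = -2486*(-1/2515)*(-1/26) + ((2/15)*11*(77 + 165))*(-1/3609) = (2486/2515)*(-1/26) + ((2/15)*11*242)*(-1/3609) = -1243/32695 + (5324/15)*(-1/3609) = -1243/32695 - 5324/54135 = -48271597/353988765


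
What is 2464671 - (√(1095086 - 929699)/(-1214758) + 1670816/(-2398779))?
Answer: 5912202707525/2398779 + √165387/1214758 ≈ 2.4647e+6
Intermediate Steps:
2464671 - (√(1095086 - 929699)/(-1214758) + 1670816/(-2398779)) = 2464671 - (√165387*(-1/1214758) + 1670816*(-1/2398779)) = 2464671 - (-√165387/1214758 - 1670816/2398779) = 2464671 - (-1670816/2398779 - √165387/1214758) = 2464671 + (1670816/2398779 + √165387/1214758) = 5912202707525/2398779 + √165387/1214758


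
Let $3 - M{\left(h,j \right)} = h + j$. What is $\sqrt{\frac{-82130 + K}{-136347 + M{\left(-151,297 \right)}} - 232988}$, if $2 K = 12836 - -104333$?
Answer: $\frac{i \sqrt{4340451415333505}}{136490} \approx 482.69 i$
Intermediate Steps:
$M{\left(h,j \right)} = 3 - h - j$ ($M{\left(h,j \right)} = 3 - \left(h + j\right) = 3 - h - j$)
$K = \frac{117169}{2}$ ($K = \frac{12836 - -104333}{2} = \frac{12836 + 104333}{2} = \frac{1}{2} \cdot 117169 = \frac{117169}{2} \approx 58585.0$)
$\sqrt{\frac{-82130 + K}{-136347 + M{\left(-151,297 \right)}} - 232988} = \sqrt{\frac{-82130 + \frac{117169}{2}}{-136347 - 143} - 232988} = \sqrt{- \frac{47091}{2 \left(-136347 + \left(3 + 151 - 297\right)\right)} - 232988} = \sqrt{- \frac{47091}{2 \left(-136347 - 143\right)} - 232988} = \sqrt{- \frac{47091}{2 \left(-136490\right)} - 232988} = \sqrt{\left(- \frac{47091}{2}\right) \left(- \frac{1}{136490}\right) - 232988} = \sqrt{\frac{47091}{272980} - 232988} = \sqrt{- \frac{63601017149}{272980}} = \frac{i \sqrt{4340451415333505}}{136490}$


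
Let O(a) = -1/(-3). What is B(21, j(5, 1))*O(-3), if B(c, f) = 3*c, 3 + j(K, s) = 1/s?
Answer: 21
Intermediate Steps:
j(K, s) = -3 + 1/s
O(a) = ⅓ (O(a) = -1*(-⅓) = ⅓)
B(21, j(5, 1))*O(-3) = (3*21)*(⅓) = 63*(⅓) = 21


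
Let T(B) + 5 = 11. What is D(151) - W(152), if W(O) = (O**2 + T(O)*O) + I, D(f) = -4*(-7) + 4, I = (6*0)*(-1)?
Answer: -23984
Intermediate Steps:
I = 0 (I = 0*(-1) = 0)
T(B) = 6 (T(B) = -5 + 11 = 6)
D(f) = 32 (D(f) = 28 + 4 = 32)
W(O) = O**2 + 6*O (W(O) = (O**2 + 6*O) + 0 = O**2 + 6*O)
D(151) - W(152) = 32 - 152*(6 + 152) = 32 - 152*158 = 32 - 1*24016 = 32 - 24016 = -23984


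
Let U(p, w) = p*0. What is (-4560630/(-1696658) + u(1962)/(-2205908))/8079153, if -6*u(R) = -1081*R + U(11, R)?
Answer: 1576763942599/5039602552904390332 ≈ 3.1287e-7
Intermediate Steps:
U(p, w) = 0
u(R) = 1081*R/6 (u(R) = -(-1081*R + 0)/6 = -(-1081)*R/6 = 1081*R/6)
(-4560630/(-1696658) + u(1962)/(-2205908))/8079153 = (-4560630/(-1696658) + ((1081/6)*1962)/(-2205908))/8079153 = (-4560630*(-1/1696658) + 353487*(-1/2205908))*(1/8079153) = (2280315/848329 - 353487/2205908)*(1/8079153) = (4730291827797/1871335727732)*(1/8079153) = 1576763942599/5039602552904390332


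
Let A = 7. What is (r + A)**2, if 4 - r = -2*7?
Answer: 625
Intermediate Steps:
r = 18 (r = 4 - (-2)*7 = 4 - 1*(-14) = 4 + 14 = 18)
(r + A)**2 = (18 + 7)**2 = 25**2 = 625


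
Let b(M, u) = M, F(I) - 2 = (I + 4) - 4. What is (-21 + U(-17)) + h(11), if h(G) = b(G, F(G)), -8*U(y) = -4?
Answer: -19/2 ≈ -9.5000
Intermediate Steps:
F(I) = 2 + I (F(I) = 2 + ((I + 4) - 4) = 2 + ((4 + I) - 4) = 2 + I)
U(y) = ½ (U(y) = -⅛*(-4) = ½)
h(G) = G
(-21 + U(-17)) + h(11) = (-21 + ½) + 11 = -41/2 + 11 = -19/2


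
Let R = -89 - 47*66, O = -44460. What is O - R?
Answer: -41269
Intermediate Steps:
R = -3191 (R = -89 - 3102 = -3191)
O - R = -44460 - 1*(-3191) = -44460 + 3191 = -41269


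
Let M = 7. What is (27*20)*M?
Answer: 3780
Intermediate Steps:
(27*20)*M = (27*20)*7 = 540*7 = 3780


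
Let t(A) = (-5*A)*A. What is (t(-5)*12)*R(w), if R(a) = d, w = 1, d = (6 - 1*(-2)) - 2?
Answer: -9000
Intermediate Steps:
t(A) = -5*A²
d = 6 (d = (6 + 2) - 2 = 8 - 2 = 6)
R(a) = 6
(t(-5)*12)*R(w) = (-5*(-5)²*12)*6 = (-5*25*12)*6 = -125*12*6 = -1500*6 = -9000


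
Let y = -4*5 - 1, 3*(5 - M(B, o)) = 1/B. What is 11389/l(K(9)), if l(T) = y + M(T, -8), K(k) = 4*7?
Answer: -956676/1345 ≈ -711.28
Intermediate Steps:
M(B, o) = 5 - 1/(3*B)
K(k) = 28
y = -21 (y = -20 - 1 = -21)
l(T) = -16 - 1/(3*T) (l(T) = -21 + (5 - 1/(3*T)) = -16 - 1/(3*T))
11389/l(K(9)) = 11389/(-16 - ⅓/28) = 11389/(-16 - ⅓*1/28) = 11389/(-16 - 1/84) = 11389/(-1345/84) = 11389*(-84/1345) = -956676/1345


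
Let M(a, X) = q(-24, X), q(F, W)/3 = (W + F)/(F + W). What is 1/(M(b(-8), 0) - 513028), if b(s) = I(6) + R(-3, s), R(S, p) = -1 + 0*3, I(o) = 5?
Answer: -1/513025 ≈ -1.9492e-6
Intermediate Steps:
R(S, p) = -1 (R(S, p) = -1 + 0 = -1)
q(F, W) = 3 (q(F, W) = 3*((W + F)/(F + W)) = 3*((F + W)/(F + W)) = 3*1 = 3)
b(s) = 4 (b(s) = 5 - 1 = 4)
M(a, X) = 3
1/(M(b(-8), 0) - 513028) = 1/(3 - 513028) = 1/(-513025) = -1/513025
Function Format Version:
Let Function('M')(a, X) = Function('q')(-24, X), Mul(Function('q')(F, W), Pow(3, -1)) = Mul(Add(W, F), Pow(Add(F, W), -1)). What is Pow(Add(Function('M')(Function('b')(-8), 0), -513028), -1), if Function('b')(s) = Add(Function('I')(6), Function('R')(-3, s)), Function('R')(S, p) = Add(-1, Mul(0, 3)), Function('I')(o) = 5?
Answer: Rational(-1, 513025) ≈ -1.9492e-6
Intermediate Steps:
Function('R')(S, p) = -1 (Function('R')(S, p) = Add(-1, 0) = -1)
Function('q')(F, W) = 3 (Function('q')(F, W) = Mul(3, Mul(Add(W, F), Pow(Add(F, W), -1))) = Mul(3, Mul(Add(F, W), Pow(Add(F, W), -1))) = Mul(3, 1) = 3)
Function('b')(s) = 4 (Function('b')(s) = Add(5, -1) = 4)
Function('M')(a, X) = 3
Pow(Add(Function('M')(Function('b')(-8), 0), -513028), -1) = Pow(Add(3, -513028), -1) = Pow(-513025, -1) = Rational(-1, 513025)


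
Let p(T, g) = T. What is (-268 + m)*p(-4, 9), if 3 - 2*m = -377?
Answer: 312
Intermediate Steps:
m = 190 (m = 3/2 - ½*(-377) = 3/2 + 377/2 = 190)
(-268 + m)*p(-4, 9) = (-268 + 190)*(-4) = -78*(-4) = 312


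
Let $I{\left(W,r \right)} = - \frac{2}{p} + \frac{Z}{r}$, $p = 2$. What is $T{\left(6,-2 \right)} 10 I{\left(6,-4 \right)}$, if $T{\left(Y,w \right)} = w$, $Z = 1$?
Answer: $25$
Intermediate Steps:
$I{\left(W,r \right)} = -1 + \frac{1}{r}$ ($I{\left(W,r \right)} = - \frac{2}{2} + 1 \frac{1}{r} = \left(-2\right) \frac{1}{2} + \frac{1}{r} = -1 + \frac{1}{r}$)
$T{\left(6,-2 \right)} 10 I{\left(6,-4 \right)} = \left(-2\right) 10 \frac{1 - -4}{-4} = - 20 \left(- \frac{1 + 4}{4}\right) = - 20 \left(\left(- \frac{1}{4}\right) 5\right) = \left(-20\right) \left(- \frac{5}{4}\right) = 25$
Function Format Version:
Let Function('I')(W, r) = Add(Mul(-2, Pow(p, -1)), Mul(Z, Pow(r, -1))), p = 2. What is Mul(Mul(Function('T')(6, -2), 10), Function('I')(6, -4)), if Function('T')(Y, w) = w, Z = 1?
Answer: 25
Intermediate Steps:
Function('I')(W, r) = Add(-1, Pow(r, -1)) (Function('I')(W, r) = Add(Mul(-2, Pow(2, -1)), Mul(1, Pow(r, -1))) = Add(Mul(-2, Rational(1, 2)), Pow(r, -1)) = Add(-1, Pow(r, -1)))
Mul(Mul(Function('T')(6, -2), 10), Function('I')(6, -4)) = Mul(Mul(-2, 10), Mul(Pow(-4, -1), Add(1, Mul(-1, -4)))) = Mul(-20, Mul(Rational(-1, 4), Add(1, 4))) = Mul(-20, Mul(Rational(-1, 4), 5)) = Mul(-20, Rational(-5, 4)) = 25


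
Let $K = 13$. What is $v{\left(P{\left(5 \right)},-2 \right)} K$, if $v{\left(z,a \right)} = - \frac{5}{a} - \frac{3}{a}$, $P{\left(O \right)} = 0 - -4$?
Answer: $52$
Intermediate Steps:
$P{\left(O \right)} = 4$ ($P{\left(O \right)} = 0 + 4 = 4$)
$v{\left(z,a \right)} = - \frac{8}{a}$
$v{\left(P{\left(5 \right)},-2 \right)} K = - \frac{8}{-2} \cdot 13 = \left(-8\right) \left(- \frac{1}{2}\right) 13 = 4 \cdot 13 = 52$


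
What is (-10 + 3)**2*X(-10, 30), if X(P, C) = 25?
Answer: 1225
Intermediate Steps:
(-10 + 3)**2*X(-10, 30) = (-10 + 3)**2*25 = (-7)**2*25 = 49*25 = 1225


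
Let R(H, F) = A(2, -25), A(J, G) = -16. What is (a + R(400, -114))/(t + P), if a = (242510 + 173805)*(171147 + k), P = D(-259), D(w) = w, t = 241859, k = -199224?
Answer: -11688876271/241600 ≈ -48381.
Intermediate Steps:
R(H, F) = -16
P = -259
a = -11688876255 (a = (242510 + 173805)*(171147 - 199224) = 416315*(-28077) = -11688876255)
(a + R(400, -114))/(t + P) = (-11688876255 - 16)/(241859 - 259) = -11688876271/241600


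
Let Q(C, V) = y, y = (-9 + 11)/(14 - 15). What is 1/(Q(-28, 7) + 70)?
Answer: 1/68 ≈ 0.014706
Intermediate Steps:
y = -2 (y = 2/(-1) = 2*(-1) = -2)
Q(C, V) = -2
1/(Q(-28, 7) + 70) = 1/(-2 + 70) = 1/68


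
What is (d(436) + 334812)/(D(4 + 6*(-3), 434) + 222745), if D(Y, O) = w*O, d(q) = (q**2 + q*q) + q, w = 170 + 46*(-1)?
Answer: 238480/92187 ≈ 2.5869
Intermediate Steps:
w = 124 (w = 170 - 46 = 124)
d(q) = q + 2*q**2 (d(q) = (q**2 + q**2) + q = 2*q**2 + q = q + 2*q**2)
D(Y, O) = 124*O
(d(436) + 334812)/(D(4 + 6*(-3), 434) + 222745) = (436*(1 + 2*436) + 334812)/(124*434 + 222745) = (436*(1 + 872) + 334812)/(53816 + 222745) = (436*873 + 334812)/276561 = (380628 + 334812)*(1/276561) = 715440*(1/276561) = 238480/92187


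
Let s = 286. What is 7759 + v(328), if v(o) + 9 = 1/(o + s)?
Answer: 4758501/614 ≈ 7750.0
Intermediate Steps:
v(o) = -9 + 1/(286 + o) (v(o) = -9 + 1/(o + 286) = -9 + 1/(286 + o))
7759 + v(328) = 7759 + (-2573 - 9*328)/(286 + 328) = 7759 + (-2573 - 2952)/614 = 7759 + (1/614)*(-5525) = 7759 - 5525/614 = 4758501/614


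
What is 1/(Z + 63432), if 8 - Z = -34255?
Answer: 1/97695 ≈ 1.0236e-5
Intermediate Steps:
Z = 34263 (Z = 8 - 1*(-34255) = 8 + 34255 = 34263)
1/(Z + 63432) = 1/(34263 + 63432) = 1/97695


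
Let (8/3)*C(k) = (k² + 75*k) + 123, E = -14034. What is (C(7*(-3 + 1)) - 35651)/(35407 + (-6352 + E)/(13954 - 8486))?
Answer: -392877167/387170180 ≈ -1.0147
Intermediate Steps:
C(k) = 369/8 + 3*k²/8 + 225*k/8 (C(k) = 3*((k² + 75*k) + 123)/8 = 3*(123 + k² + 75*k)/8 = 369/8 + 3*k²/8 + 225*k/8)
(C(7*(-3 + 1)) - 35651)/(35407 + (-6352 + E)/(13954 - 8486)) = ((369/8 + 3*(7*(-3 + 1))²/8 + 225*(7*(-3 + 1))/8) - 35651)/(35407 + (-6352 - 14034)/(13954 - 8486)) = ((369/8 + 3*(7*(-2))²/8 + 225*(7*(-2))/8) - 35651)/(35407 - 20386/5468) = ((369/8 + (3/8)*(-14)² + (225/8)*(-14)) - 35651)/(35407 - 20386*1/5468) = ((369/8 + (3/8)*196 - 1575/4) - 35651)/(35407 - 10193/2734) = ((369/8 + 147/2 - 1575/4) - 35651)/(96792545/2734) = (-2193/8 - 35651)*(2734/96792545) = -287401/8*2734/96792545 = -392877167/387170180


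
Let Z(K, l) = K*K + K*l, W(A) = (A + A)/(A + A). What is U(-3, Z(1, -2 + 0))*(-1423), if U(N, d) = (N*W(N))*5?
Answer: 21345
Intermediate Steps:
W(A) = 1 (W(A) = (2*A)/((2*A)) = (2*A)*(1/(2*A)) = 1)
Z(K, l) = K² + K*l
U(N, d) = 5*N (U(N, d) = (N*1)*5 = N*5 = 5*N)
U(-3, Z(1, -2 + 0))*(-1423) = (5*(-3))*(-1423) = -15*(-1423) = 21345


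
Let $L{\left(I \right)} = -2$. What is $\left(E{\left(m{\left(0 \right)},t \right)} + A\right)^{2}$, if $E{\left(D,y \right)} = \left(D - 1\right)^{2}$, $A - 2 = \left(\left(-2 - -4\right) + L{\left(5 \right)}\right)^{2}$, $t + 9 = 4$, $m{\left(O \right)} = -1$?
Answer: $36$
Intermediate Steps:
$t = -5$ ($t = -9 + 4 = -5$)
$A = 2$ ($A = 2 + \left(\left(-2 - -4\right) - 2\right)^{2} = 2 + \left(\left(-2 + 4\right) - 2\right)^{2} = 2 + \left(2 - 2\right)^{2} = 2 + 0^{2} = 2 + 0 = 2$)
$E{\left(D,y \right)} = \left(-1 + D\right)^{2}$
$\left(E{\left(m{\left(0 \right)},t \right)} + A\right)^{2} = \left(\left(-1 - 1\right)^{2} + 2\right)^{2} = \left(\left(-2\right)^{2} + 2\right)^{2} = \left(4 + 2\right)^{2} = 6^{2} = 36$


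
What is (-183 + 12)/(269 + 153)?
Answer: -171/422 ≈ -0.40521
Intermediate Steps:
(-183 + 12)/(269 + 153) = -171/422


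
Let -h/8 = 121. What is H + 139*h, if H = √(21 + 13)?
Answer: -134552 + √34 ≈ -1.3455e+5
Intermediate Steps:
h = -968 (h = -8*121 = -968)
H = √34 ≈ 5.8309
H + 139*h = √34 + 139*(-968) = √34 - 134552 = -134552 + √34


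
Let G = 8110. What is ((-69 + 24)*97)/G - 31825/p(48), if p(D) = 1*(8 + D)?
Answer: -25834519/45416 ≈ -568.84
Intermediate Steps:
p(D) = 8 + D
((-69 + 24)*97)/G - 31825/p(48) = ((-69 + 24)*97)/8110 - 31825/(8 + 48) = -45*97*(1/8110) - 31825/56 = -4365*1/8110 - 31825*1/56 = -873/1622 - 31825/56 = -25834519/45416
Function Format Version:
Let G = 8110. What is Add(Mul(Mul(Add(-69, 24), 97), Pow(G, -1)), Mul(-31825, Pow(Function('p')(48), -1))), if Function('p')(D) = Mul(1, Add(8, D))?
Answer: Rational(-25834519, 45416) ≈ -568.84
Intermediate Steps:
Function('p')(D) = Add(8, D)
Add(Mul(Mul(Add(-69, 24), 97), Pow(G, -1)), Mul(-31825, Pow(Function('p')(48), -1))) = Add(Mul(Mul(Add(-69, 24), 97), Pow(8110, -1)), Mul(-31825, Pow(Add(8, 48), -1))) = Add(Mul(Mul(-45, 97), Rational(1, 8110)), Mul(-31825, Pow(56, -1))) = Add(Mul(-4365, Rational(1, 8110)), Mul(-31825, Rational(1, 56))) = Add(Rational(-873, 1622), Rational(-31825, 56)) = Rational(-25834519, 45416)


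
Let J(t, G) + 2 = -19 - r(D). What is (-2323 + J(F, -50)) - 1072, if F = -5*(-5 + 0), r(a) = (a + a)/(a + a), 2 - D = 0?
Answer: -3417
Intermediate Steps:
D = 2 (D = 2 - 1*0 = 2 + 0 = 2)
r(a) = 1 (r(a) = (2*a)/((2*a)) = (2*a)*(1/(2*a)) = 1)
F = 25 (F = -5*(-5) = 25)
J(t, G) = -22 (J(t, G) = -2 + (-19 - 1*1) = -2 + (-19 - 1) = -2 - 20 = -22)
(-2323 + J(F, -50)) - 1072 = (-2323 - 22) - 1072 = -2345 - 1072 = -3417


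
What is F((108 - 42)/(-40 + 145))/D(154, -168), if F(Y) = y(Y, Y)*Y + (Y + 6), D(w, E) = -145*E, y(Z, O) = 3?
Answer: 149/426300 ≈ 0.00034952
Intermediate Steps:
F(Y) = 6 + 4*Y (F(Y) = 3*Y + (Y + 6) = 3*Y + (6 + Y) = 6 + 4*Y)
F((108 - 42)/(-40 + 145))/D(154, -168) = (6 + 4*((108 - 42)/(-40 + 145)))/((-145*(-168))) = (6 + 4*(66/105))/24360 = (6 + 4*(66*(1/105)))*(1/24360) = (6 + 4*(22/35))*(1/24360) = (6 + 88/35)*(1/24360) = (298/35)*(1/24360) = 149/426300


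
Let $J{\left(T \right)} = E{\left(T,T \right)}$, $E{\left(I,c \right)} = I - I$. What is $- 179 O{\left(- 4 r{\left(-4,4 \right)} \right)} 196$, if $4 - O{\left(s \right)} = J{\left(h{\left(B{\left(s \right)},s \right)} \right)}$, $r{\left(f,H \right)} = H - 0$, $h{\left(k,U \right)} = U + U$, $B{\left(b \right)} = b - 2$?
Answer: $-140336$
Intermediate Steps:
$E{\left(I,c \right)} = 0$
$B{\left(b \right)} = -2 + b$
$h{\left(k,U \right)} = 2 U$
$J{\left(T \right)} = 0$
$r{\left(f,H \right)} = H$ ($r{\left(f,H \right)} = H + 0 = H$)
$O{\left(s \right)} = 4$ ($O{\left(s \right)} = 4 - 0 = 4 + 0 = 4$)
$- 179 O{\left(- 4 r{\left(-4,4 \right)} \right)} 196 = \left(-179\right) 4 \cdot 196 = \left(-716\right) 196 = -140336$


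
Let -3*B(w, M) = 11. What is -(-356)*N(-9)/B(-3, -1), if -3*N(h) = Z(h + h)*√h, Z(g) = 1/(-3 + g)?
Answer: -356*I/77 ≈ -4.6234*I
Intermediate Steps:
B(w, M) = -11/3 (B(w, M) = -⅓*11 = -11/3)
N(h) = -√h/(3*(-3 + 2*h)) (N(h) = -√h/(3*(-3 + (h + h))) = -√h/(3*(-3 + 2*h)))
-(-356)*N(-9)/B(-3, -1) = -(-356)*(-√(-9)/(-9 + 6*(-9)))/(-11/3) = -(-356)*-3*I/(-9 - 54)*(-3/11) = -(-356)*-1*3*I/(-63)*(-3/11) = -(-356)*-1*3*I*(-1/63)*(-3/11) = -(-356)*(I/21)*(-3/11) = -(-356)*(-I/77) = -356*I/77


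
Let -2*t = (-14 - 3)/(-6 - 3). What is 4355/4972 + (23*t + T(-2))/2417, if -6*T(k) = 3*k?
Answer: 93807037/108155916 ≈ 0.86733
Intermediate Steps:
T(k) = -k/2
t = -17/18 (t = -(-14 - 3)/(2*(-6 - 3)) = -(-17)/(2*(-9)) = -(-17)*(-1)/(2*9) = -½*17/9 = -17/18 ≈ -0.94444)
4355/4972 + (23*t + T(-2))/2417 = 4355/4972 + (23*(-17/18) - ½*(-2))/2417 = 4355*(1/4972) + (-391/18 + 1)*(1/2417) = 4355/4972 - 373/18*1/2417 = 4355/4972 - 373/43506 = 93807037/108155916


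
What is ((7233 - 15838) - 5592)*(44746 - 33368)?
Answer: -161533466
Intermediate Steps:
((7233 - 15838) - 5592)*(44746 - 33368) = (-8605 - 5592)*11378 = -14197*11378 = -161533466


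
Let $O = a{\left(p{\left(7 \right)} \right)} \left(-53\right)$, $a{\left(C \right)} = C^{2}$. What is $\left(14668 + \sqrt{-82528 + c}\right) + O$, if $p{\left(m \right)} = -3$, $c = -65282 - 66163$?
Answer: $14191 + i \sqrt{213973} \approx 14191.0 + 462.57 i$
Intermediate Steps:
$c = -131445$
$O = -477$ ($O = \left(-3\right)^{2} \left(-53\right) = 9 \left(-53\right) = -477$)
$\left(14668 + \sqrt{-82528 + c}\right) + O = \left(14668 + \sqrt{-82528 - 131445}\right) - 477 = \left(14668 + \sqrt{-213973}\right) - 477 = \left(14668 + i \sqrt{213973}\right) - 477 = 14191 + i \sqrt{213973}$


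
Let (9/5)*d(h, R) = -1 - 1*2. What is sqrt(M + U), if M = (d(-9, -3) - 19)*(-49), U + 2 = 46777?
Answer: sqrt(430089)/3 ≈ 218.60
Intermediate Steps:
U = 46775 (U = -2 + 46777 = 46775)
d(h, R) = -5/3 (d(h, R) = 5*(-1 - 1*2)/9 = 5*(-1 - 2)/9 = (5/9)*(-3) = -5/3)
M = 3038/3 (M = (-5/3 - 19)*(-49) = -62/3*(-49) = 3038/3 ≈ 1012.7)
sqrt(M + U) = sqrt(3038/3 + 46775) = sqrt(143363/3) = sqrt(430089)/3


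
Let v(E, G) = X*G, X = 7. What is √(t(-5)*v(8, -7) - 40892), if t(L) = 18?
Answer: I*√41774 ≈ 204.39*I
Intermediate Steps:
v(E, G) = 7*G
√(t(-5)*v(8, -7) - 40892) = √(18*(7*(-7)) - 40892) = √(18*(-49) - 40892) = √(-882 - 40892) = √(-41774) = I*√41774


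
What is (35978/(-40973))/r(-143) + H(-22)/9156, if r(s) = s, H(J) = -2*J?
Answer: 146804171/13411569171 ≈ 0.010946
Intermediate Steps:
(35978/(-40973))/r(-143) + H(-22)/9156 = (35978/(-40973))/(-143) - 2*(-22)/9156 = (35978*(-1/40973))*(-1/143) + 44*(1/9156) = -35978/40973*(-1/143) + 11/2289 = 35978/5859139 + 11/2289 = 146804171/13411569171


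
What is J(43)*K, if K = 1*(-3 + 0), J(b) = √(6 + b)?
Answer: -21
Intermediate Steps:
K = -3 (K = 1*(-3) = -3)
J(43)*K = √(6 + 43)*(-3) = √49*(-3) = 7*(-3) = -21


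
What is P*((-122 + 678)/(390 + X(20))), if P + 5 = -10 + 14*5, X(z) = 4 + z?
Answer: 15290/207 ≈ 73.865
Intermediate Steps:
P = 55 (P = -5 + (-10 + 14*5) = -5 + (-10 + 70) = -5 + 60 = 55)
P*((-122 + 678)/(390 + X(20))) = 55*((-122 + 678)/(390 + (4 + 20))) = 55*(556/(390 + 24)) = 55*(556/414) = 55*(556*(1/414)) = 55*(278/207) = 15290/207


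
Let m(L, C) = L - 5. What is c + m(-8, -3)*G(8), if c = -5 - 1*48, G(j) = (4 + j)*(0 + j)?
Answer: -1301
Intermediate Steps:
m(L, C) = -5 + L
G(j) = j*(4 + j) (G(j) = (4 + j)*j = j*(4 + j))
c = -53 (c = -5 - 48 = -53)
c + m(-8, -3)*G(8) = -53 + (-5 - 8)*(8*(4 + 8)) = -53 - 104*12 = -53 - 13*96 = -53 - 1248 = -1301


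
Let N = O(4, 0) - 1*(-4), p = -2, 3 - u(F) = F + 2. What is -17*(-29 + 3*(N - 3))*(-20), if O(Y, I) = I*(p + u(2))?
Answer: -8840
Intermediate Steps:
u(F) = 1 - F (u(F) = 3 - (F + 2) = 3 - (2 + F) = 3 + (-2 - F) = 1 - F)
O(Y, I) = -3*I (O(Y, I) = I*(-2 + (1 - 1*2)) = I*(-2 + (1 - 2)) = I*(-2 - 1) = I*(-3) = -3*I)
N = 4 (N = -3*0 - 1*(-4) = 0 + 4 = 4)
-17*(-29 + 3*(N - 3))*(-20) = -17*(-29 + 3*(4 - 3))*(-20) = -17*(-29 + 3*1)*(-20) = -17*(-29 + 3)*(-20) = -(-442)*(-20) = -17*520 = -8840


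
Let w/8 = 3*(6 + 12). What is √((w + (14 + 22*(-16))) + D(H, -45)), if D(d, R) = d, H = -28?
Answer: √66 ≈ 8.1240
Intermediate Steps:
w = 432 (w = 8*(3*(6 + 12)) = 8*(3*18) = 8*54 = 432)
√((w + (14 + 22*(-16))) + D(H, -45)) = √((432 + (14 + 22*(-16))) - 28) = √((432 + (14 - 352)) - 28) = √((432 - 338) - 28) = √(94 - 28) = √66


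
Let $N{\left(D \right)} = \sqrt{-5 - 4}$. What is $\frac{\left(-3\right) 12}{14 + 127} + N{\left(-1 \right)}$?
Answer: $- \frac{12}{47} + 3 i \approx -0.25532 + 3.0 i$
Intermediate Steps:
$N{\left(D \right)} = 3 i$ ($N{\left(D \right)} = \sqrt{-9} = 3 i$)
$\frac{\left(-3\right) 12}{14 + 127} + N{\left(-1 \right)} = \frac{\left(-3\right) 12}{14 + 127} + 3 i = \frac{1}{141} \left(-36\right) + 3 i = - \frac{12}{47} + 3 i$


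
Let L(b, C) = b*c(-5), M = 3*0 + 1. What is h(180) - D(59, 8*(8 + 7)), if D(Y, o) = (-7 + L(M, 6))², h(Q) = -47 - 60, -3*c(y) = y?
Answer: -1219/9 ≈ -135.44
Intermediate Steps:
c(y) = -y/3
M = 1 (M = 0 + 1 = 1)
L(b, C) = 5*b/3 (L(b, C) = b*(-⅓*(-5)) = b*(5/3) = 5*b/3)
h(Q) = -107
D(Y, o) = 256/9 (D(Y, o) = (-7 + (5/3)*1)² = (-7 + 5/3)² = (-16/3)² = 256/9)
h(180) - D(59, 8*(8 + 7)) = -107 - 1*256/9 = -107 - 256/9 = -1219/9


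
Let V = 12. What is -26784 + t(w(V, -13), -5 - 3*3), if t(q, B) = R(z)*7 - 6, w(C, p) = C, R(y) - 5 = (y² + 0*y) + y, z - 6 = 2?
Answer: -26251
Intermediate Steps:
z = 8 (z = 6 + 2 = 8)
R(y) = 5 + y + y² (R(y) = 5 + ((y² + 0*y) + y) = 5 + ((y² + 0) + y) = 5 + (y² + y) = 5 + (y + y²) = 5 + y + y²)
t(q, B) = 533 (t(q, B) = (5 + 8 + 8²)*7 - 6 = (5 + 8 + 64)*7 - 6 = 77*7 - 6 = 539 - 6 = 533)
-26784 + t(w(V, -13), -5 - 3*3) = -26784 + 533 = -26251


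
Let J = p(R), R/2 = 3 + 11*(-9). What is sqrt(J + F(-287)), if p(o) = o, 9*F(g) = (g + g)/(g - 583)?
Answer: I*sqrt(326855955)/1305 ≈ 13.854*I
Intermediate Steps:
R = -192 (R = 2*(3 + 11*(-9)) = 2*(3 - 99) = 2*(-96) = -192)
F(g) = 2*g/(9*(-583 + g)) (F(g) = ((g + g)/(g - 583))/9 = ((2*g)/(-583 + g))/9 = (2*g/(-583 + g))/9 = 2*g/(9*(-583 + g)))
J = -192
sqrt(J + F(-287)) = sqrt(-192 + (2/9)*(-287)/(-583 - 287)) = sqrt(-192 + (2/9)*(-287)/(-870)) = sqrt(-192 + (2/9)*(-287)*(-1/870)) = sqrt(-192 + 287/3915) = sqrt(-751393/3915) = I*sqrt(326855955)/1305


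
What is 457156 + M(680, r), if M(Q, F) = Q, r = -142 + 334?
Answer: 457836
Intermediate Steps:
r = 192
457156 + M(680, r) = 457156 + 680 = 457836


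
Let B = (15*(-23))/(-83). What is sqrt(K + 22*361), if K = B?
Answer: sqrt(54741073)/83 ≈ 89.141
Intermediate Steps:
B = 345/83 (B = -1/83*(-345) = 345/83 ≈ 4.1566)
K = 345/83 ≈ 4.1566
sqrt(K + 22*361) = sqrt(345/83 + 22*361) = sqrt(345/83 + 7942) = sqrt(659531/83) = sqrt(54741073)/83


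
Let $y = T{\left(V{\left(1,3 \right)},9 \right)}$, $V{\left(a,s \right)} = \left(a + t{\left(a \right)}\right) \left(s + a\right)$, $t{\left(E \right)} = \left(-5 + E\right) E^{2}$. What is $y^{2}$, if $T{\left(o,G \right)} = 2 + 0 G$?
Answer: $4$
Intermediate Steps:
$t{\left(E \right)} = E^{2} \left(-5 + E\right)$
$V{\left(a,s \right)} = \left(a + s\right) \left(a + a^{2} \left(-5 + a\right)\right)$ ($V{\left(a,s \right)} = \left(a + a^{2} \left(-5 + a\right)\right) \left(s + a\right) = \left(a + a^{2} \left(-5 + a\right)\right) \left(a + s\right) = \left(a + s\right) \left(a + a^{2} \left(-5 + a\right)\right)$)
$T{\left(o,G \right)} = 2$ ($T{\left(o,G \right)} = 2 + 0 = 2$)
$y = 2$
$y^{2} = 2^{2} = 4$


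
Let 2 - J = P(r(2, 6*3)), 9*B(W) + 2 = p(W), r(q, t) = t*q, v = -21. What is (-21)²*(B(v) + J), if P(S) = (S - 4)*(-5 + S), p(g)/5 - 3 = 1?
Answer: -435708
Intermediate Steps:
p(g) = 20 (p(g) = 15 + 5*1 = 15 + 5 = 20)
r(q, t) = q*t
P(S) = (-5 + S)*(-4 + S) (P(S) = (-4 + S)*(-5 + S) = (-5 + S)*(-4 + S))
B(W) = 2 (B(W) = -2/9 + (⅑)*20 = -2/9 + 20/9 = 2)
J = -990 (J = 2 - (20 + (2*(6*3))² - 18*6*3) = 2 - (20 + (2*18)² - 18*18) = 2 - (20 + 36² - 9*36) = 2 - (20 + 1296 - 324) = 2 - 1*992 = 2 - 992 = -990)
(-21)²*(B(v) + J) = (-21)²*(2 - 990) = 441*(-988) = -435708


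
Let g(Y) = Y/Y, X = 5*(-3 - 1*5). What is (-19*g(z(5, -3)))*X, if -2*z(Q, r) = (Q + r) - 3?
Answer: 760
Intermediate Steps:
z(Q, r) = 3/2 - Q/2 - r/2 (z(Q, r) = -((Q + r) - 3)/2 = -(-3 + Q + r)/2 = 3/2 - Q/2 - r/2)
X = -40 (X = 5*(-3 - 5) = 5*(-8) = -40)
g(Y) = 1
(-19*g(z(5, -3)))*X = -19*1*(-40) = -19*(-40) = 760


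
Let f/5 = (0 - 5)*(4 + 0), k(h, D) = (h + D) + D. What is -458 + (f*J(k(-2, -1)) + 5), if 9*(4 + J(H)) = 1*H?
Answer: -77/9 ≈ -8.5556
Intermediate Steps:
k(h, D) = h + 2*D (k(h, D) = (D + h) + D = h + 2*D)
f = -100 (f = 5*((0 - 5)*(4 + 0)) = 5*(-5*4) = 5*(-20) = -100)
J(H) = -4 + H/9 (J(H) = -4 + (1*H)/9 = -4 + H/9)
-458 + (f*J(k(-2, -1)) + 5) = -458 + (-100*(-4 + (-2 + 2*(-1))/9) + 5) = -458 + (-100*(-4 + (-2 - 2)/9) + 5) = -458 + (-100*(-4 + (1/9)*(-4)) + 5) = -458 + (-100*(-4 - 4/9) + 5) = -458 + (-100*(-40/9) + 5) = -458 + (4000/9 + 5) = -458 + 4045/9 = -77/9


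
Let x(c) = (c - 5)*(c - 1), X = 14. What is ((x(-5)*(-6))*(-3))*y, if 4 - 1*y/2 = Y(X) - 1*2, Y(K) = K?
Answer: -17280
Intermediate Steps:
x(c) = (-1 + c)*(-5 + c) (x(c) = (-5 + c)*(-1 + c) = (-1 + c)*(-5 + c))
y = -16 (y = 8 - 2*(14 - 1*2) = 8 - 2*(14 - 2) = 8 - 2*12 = 8 - 24 = -16)
((x(-5)*(-6))*(-3))*y = (((5 + (-5)² - 6*(-5))*(-6))*(-3))*(-16) = (((5 + 25 + 30)*(-6))*(-3))*(-16) = ((60*(-6))*(-3))*(-16) = -360*(-3)*(-16) = 1080*(-16) = -17280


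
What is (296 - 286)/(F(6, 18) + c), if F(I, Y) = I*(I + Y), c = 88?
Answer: 5/116 ≈ 0.043103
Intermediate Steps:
(296 - 286)/(F(6, 18) + c) = (296 - 286)/(6*(6 + 18) + 88) = 10/(6*24 + 88) = 10/(144 + 88) = 10/232 = (1/232)*10 = 5/116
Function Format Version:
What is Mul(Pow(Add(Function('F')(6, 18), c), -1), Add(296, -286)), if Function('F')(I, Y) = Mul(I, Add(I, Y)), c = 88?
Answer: Rational(5, 116) ≈ 0.043103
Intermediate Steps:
Mul(Pow(Add(Function('F')(6, 18), c), -1), Add(296, -286)) = Mul(Pow(Add(Mul(6, Add(6, 18)), 88), -1), Add(296, -286)) = Mul(Pow(Add(Mul(6, 24), 88), -1), 10) = Mul(Pow(Add(144, 88), -1), 10) = Mul(Pow(232, -1), 10) = Mul(Rational(1, 232), 10) = Rational(5, 116)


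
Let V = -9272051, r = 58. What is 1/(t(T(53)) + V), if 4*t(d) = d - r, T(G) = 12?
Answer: -2/18544125 ≈ -1.0785e-7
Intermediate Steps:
t(d) = -29/2 + d/4 (t(d) = (d - 1*58)/4 = (d - 58)/4 = (-58 + d)/4 = -29/2 + d/4)
1/(t(T(53)) + V) = 1/((-29/2 + (1/4)*12) - 9272051) = 1/((-29/2 + 3) - 9272051) = 1/(-23/2 - 9272051) = 1/(-18544125/2) = -2/18544125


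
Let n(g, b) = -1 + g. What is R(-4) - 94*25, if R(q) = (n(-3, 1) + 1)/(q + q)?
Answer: -18797/8 ≈ -2349.6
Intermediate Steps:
R(q) = -3/(2*q) (R(q) = ((-1 - 3) + 1)/(q + q) = (-4 + 1)/((2*q)) = -3/(2*q))
R(-4) - 94*25 = -3/2/(-4) - 94*25 = -3/2*(-¼) - 2350 = 3/8 - 2350 = -18797/8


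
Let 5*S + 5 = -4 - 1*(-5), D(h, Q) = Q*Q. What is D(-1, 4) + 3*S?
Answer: 68/5 ≈ 13.600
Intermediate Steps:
D(h, Q) = Q**2
S = -4/5 (S = -1 + (-4 - 1*(-5))/5 = -1 + (-4 + 5)/5 = -1 + (1/5)*1 = -1 + 1/5 = -4/5 ≈ -0.80000)
D(-1, 4) + 3*S = 4**2 + 3*(-4/5) = 16 - 12/5 = 68/5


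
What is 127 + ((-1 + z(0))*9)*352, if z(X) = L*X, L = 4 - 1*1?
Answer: -3041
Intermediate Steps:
L = 3 (L = 4 - 1 = 3)
z(X) = 3*X
127 + ((-1 + z(0))*9)*352 = 127 + ((-1 + 3*0)*9)*352 = 127 + ((-1 + 0)*9)*352 = 127 - 1*9*352 = 127 - 9*352 = 127 - 3168 = -3041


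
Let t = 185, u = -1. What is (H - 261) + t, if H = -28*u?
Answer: -48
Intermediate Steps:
H = 28 (H = -28*(-1) = 28)
(H - 261) + t = (28 - 261) + 185 = -233 + 185 = -48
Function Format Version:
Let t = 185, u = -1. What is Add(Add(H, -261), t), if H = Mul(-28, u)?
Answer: -48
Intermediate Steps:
H = 28 (H = Mul(-28, -1) = 28)
Add(Add(H, -261), t) = Add(Add(28, -261), 185) = Add(-233, 185) = -48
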